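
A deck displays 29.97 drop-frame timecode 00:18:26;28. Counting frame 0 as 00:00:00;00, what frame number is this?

As if non-drop at 30 labels/s: (0 × 3600 + 18 × 60 + 26) × 30 + 28 = 33208.
Minute boundaries passed: 18; those not divisible by 10: 18 − 1 = 17; dropped labels = 2 × 17 = 34.
Actual frame index = 33208 − 34 = 33174.

33174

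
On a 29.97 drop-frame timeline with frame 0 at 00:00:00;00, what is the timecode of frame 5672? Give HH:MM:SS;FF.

Ten DF minutes hold 17982 frames, so frame 5672 lies in block 0 (frames 0–17981) with 5672 frames into that block.
The block's first minute is 1800 frames and the rest 1798 each; 5672 frames reaches minute 3, so 0 × 18 + 3 × 2 = 6 labels have been skipped so far.
Adding those back, label number 5672 + 6 = 5678 at 30 labels/s is 189 s + 8 f = 0 h 3 min 9 s frame 8, i.e. 00:03:09;08.

00:03:09;08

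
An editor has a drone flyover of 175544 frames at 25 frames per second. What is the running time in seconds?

7021.76 seconds

Running time = 175544 / (25) = 7021.76 s.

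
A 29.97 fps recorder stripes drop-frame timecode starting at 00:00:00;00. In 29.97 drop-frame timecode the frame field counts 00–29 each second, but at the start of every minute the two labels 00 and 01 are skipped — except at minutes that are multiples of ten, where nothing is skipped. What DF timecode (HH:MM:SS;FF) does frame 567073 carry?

Ten DF minutes hold 17982 frames, so frame 567073 lies in block 31 (frames 557442–575423) with 9631 frames into that block.
The block's first minute is 1800 frames and the rest 1798 each; 9631 frames reaches minute 5, so 31 × 18 + 5 × 2 = 568 labels have been skipped so far.
Adding those back, label number 567073 + 568 = 567641 at 30 labels/s is 18921 s + 11 f = 5 h 15 min 21 s frame 11, i.e. 05:15:21;11.

05:15:21;11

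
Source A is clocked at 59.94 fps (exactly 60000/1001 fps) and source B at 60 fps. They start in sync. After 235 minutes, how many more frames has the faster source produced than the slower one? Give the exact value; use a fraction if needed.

235 min = 14100 s.
A emits 60000/1001 × 14100 = 846000000/1001 frames; B emits 60 × 14100 = 846000.
Difference = 846000/1001 frames (≈ 845.1548); B is ahead of A.

846000/1001 frames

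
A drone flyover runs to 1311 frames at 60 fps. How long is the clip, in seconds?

21.85 seconds

Running time = 1311 / (60) = 21.85 s.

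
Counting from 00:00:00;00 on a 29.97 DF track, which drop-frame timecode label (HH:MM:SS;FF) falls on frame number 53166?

Ten DF minutes hold 17982 frames, so frame 53166 lies in block 2 (frames 35964–53945) with 17202 frames into that block.
The block's first minute is 1800 frames and the rest 1798 each; 17202 frames reaches minute 9, so 2 × 18 + 9 × 2 = 54 labels have been skipped so far.
Adding those back, label number 53166 + 54 = 53220 at 30 labels/s is 1774 s + 0 f = 0 h 29 min 34 s frame 0, i.e. 00:29:34;00.

00:29:34;00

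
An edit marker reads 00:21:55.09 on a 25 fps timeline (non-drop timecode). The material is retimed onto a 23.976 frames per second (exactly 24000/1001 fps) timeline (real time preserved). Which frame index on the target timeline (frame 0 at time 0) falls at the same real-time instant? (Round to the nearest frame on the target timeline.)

frame 31537

Source frame index: (0×3600 + 21×60 + 55) × 25 + 9 = 32884.
Real time: 32884 / (25) = 32884/25 s.
Target frame: (32884/25) × (24000/1001) = 31568640/1001 ≈ 31537.103 → 31537.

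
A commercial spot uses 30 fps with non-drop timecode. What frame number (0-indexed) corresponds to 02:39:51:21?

frame 287751

Total seconds to the label: (2 × 3600 + 39 × 60 + 51) = 9591.
Frame index = 9591 × 30 + 21 = 287751.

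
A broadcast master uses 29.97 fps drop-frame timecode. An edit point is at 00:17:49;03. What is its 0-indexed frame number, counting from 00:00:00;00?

32041

Complete 10-minute blocks: 1, each 17982 frames → 17982.
Remaining 7 whole minutes in the current block: 1800 + 6 × 1798 = 12588 frames.
Within the current minute: 49 × 30 + 3 − 2 = 1471 (labels ;00/;01 skipped at this minute). Total = 17982 + 12588 + 1471 = 32041.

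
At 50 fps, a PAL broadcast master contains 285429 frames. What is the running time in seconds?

Running time = 285429 / (50) = 5708.58 s.

5708.58 seconds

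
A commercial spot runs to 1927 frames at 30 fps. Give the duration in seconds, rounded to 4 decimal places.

Running time = 1927 × 1/30 = 1927/30 s ≈ 64.2333 s.

64.2333 seconds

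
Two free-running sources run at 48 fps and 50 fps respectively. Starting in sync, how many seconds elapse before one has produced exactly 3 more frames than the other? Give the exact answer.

1.5 seconds

The gap grows by |50 − 48| = 2 frames per second.
Time for a 3-frame gap: 3 ÷ (2) = 1.5 s.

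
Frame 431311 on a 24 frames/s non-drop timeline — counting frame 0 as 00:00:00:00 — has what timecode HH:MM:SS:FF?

431311 ÷ 24 = 17971 full seconds, remainder 7 frames.
17971 s = 4 h 59 min 31 s.
Timecode: 04:59:31:07.

04:59:31:07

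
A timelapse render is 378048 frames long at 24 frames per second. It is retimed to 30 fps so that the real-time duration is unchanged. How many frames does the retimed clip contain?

Frames at target rate = 378048 × (30) / (24) = 472560.

472560 frames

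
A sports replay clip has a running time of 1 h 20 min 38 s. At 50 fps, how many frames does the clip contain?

241900 frames

1 h 20 min 38 s = 4838 s.
Frames = 4838 × 50 = 241900.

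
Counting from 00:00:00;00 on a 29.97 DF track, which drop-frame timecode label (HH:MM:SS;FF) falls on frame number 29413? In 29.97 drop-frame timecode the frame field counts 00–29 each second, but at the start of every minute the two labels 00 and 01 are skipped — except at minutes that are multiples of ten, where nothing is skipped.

00:16:21;13

Ten DF minutes hold 17982 frames, so frame 29413 lies in block 1 (frames 17982–35963) with 11431 frames into that block.
The block's first minute is 1800 frames and the rest 1798 each; 11431 frames reaches minute 6, so 1 × 18 + 6 × 2 = 30 labels have been skipped so far.
Adding those back, label number 29413 + 30 = 29443 at 30 labels/s is 981 s + 13 f = 0 h 16 min 21 s frame 13, i.e. 00:16:21;13.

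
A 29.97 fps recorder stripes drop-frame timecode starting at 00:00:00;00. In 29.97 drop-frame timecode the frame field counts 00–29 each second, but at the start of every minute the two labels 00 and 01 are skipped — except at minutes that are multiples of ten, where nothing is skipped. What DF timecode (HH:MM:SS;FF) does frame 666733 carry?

06:10:46;19

Each 10-minute DF block holds 10 × 60 × 30 − 9 × 2 = 17982 frames. 666733 ÷ 17982 → 37 full blocks, remainder 1399.
Within the partial block the first minute is 1800 frames and each further minute 1798, so 0 further minute boundaries passed. Total skipped labels = 18 × 37 + 2 × 0 = 666.
Non-drop label index = 666733 + 666 = 667399; at 30 labels/s that is 06:10:46:19, i.e. DF 06:10:46;19.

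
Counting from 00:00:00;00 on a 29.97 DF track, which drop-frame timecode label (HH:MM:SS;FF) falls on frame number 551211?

05:06:32;03

Each 10-minute DF block holds 10 × 60 × 30 − 9 × 2 = 17982 frames. 551211 ÷ 17982 → 30 full blocks, remainder 11751.
Within the partial block the first minute is 1800 frames and each further minute 1798, so 6 further minute boundaries passed. Total skipped labels = 18 × 30 + 2 × 6 = 552.
Non-drop label index = 551211 + 552 = 551763; at 30 labels/s that is 05:06:32:03, i.e. DF 05:06:32;03.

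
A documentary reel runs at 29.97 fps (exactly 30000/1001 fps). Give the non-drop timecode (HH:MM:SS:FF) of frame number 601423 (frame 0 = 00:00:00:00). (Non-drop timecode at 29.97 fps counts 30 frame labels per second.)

05:34:07:13

601423 ÷ 30 = 20047 full seconds, remainder 13 frames.
20047 s = 5 h 34 min 7 s.
Timecode: 05:34:07:13.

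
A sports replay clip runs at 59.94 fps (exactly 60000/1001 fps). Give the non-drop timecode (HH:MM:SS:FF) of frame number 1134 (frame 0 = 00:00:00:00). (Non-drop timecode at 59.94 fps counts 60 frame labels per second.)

00:00:18:54

1134 ÷ 60 = 18 full seconds, remainder 54 frames.
18 s = 0 h 0 min 18 s.
Timecode: 00:00:18:54.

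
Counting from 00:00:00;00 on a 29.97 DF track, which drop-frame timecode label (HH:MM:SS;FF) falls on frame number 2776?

00:01:32;18

Ten DF minutes hold 17982 frames, so frame 2776 lies in block 0 (frames 0–17981) with 2776 frames into that block.
The block's first minute is 1800 frames and the rest 1798 each; 2776 frames reaches minute 1, so 0 × 18 + 1 × 2 = 2 labels have been skipped so far.
Adding those back, label number 2776 + 2 = 2778 at 30 labels/s is 92 s + 18 f = 0 h 1 min 32 s frame 18, i.e. 00:01:32;18.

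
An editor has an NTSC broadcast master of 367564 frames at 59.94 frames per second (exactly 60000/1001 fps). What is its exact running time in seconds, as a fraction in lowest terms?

91982891/15000 seconds

Running time = 367564 ÷ (60000/1001) = 367564 × 1001/60000 = 91982891/15000 s.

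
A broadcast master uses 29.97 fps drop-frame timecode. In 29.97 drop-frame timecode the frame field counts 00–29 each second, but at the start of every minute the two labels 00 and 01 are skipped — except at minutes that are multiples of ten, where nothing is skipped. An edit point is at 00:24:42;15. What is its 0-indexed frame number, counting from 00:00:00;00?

44431

Complete 10-minute blocks: 2, each 17982 frames → 35964.
Remaining 4 whole minutes in the current block: 1800 + 3 × 1798 = 7194 frames.
Within the current minute: 42 × 30 + 15 − 2 = 1273 (labels ;00/;01 skipped at this minute). Total = 35964 + 7194 + 1273 = 44431.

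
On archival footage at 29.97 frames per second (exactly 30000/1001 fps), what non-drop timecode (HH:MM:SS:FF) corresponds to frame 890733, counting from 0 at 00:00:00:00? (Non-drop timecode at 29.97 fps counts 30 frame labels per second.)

890733 ÷ 30 = 29691 full seconds, remainder 3 frames.
29691 s = 8 h 14 min 51 s.
Timecode: 08:14:51:03.

08:14:51:03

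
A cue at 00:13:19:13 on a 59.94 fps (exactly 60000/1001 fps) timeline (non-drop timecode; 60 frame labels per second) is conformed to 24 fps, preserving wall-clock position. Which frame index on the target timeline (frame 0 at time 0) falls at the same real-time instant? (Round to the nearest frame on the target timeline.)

Source frame index: (0×3600 + 13×60 + 19) × 60 + 13 = 47953.
Real time: 47953 / (60000/1001) = 48000953/60000 s.
Target frame: (48000953/60000) × (24) = 48000953/2500 ≈ 19200.381 → 19200.

frame 19200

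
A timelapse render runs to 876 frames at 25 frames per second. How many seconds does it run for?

Running time = 876 / (25) = 35.04 s.

35.04 seconds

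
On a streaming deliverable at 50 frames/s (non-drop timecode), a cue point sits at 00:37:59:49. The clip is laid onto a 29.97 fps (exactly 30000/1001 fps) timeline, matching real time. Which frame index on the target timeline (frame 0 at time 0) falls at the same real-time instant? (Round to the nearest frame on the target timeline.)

Source frame index: (0×3600 + 37×60 + 59) × 50 + 49 = 113999.
Real time: 113999 / (50) = 113999/50 s.
Target frame: (113999/50) × (30000/1001) = 68399400/1001 ≈ 68331.069 → 68331.

frame 68331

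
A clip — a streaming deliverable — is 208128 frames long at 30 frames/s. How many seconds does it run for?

Running time = 208128 / (30) = 6937.6 s.

6937.6 seconds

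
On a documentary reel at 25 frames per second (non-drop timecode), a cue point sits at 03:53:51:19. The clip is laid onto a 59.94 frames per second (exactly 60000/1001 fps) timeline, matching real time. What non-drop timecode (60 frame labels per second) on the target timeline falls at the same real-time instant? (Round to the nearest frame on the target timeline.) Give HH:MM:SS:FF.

Source frame index: (3×3600 + 53×60 + 51) × 25 + 19 = 350794.
Real time: 350794 / (25) = 350794/25 s.
Target frame: (350794/25) × (60000/1001) = 841905600/1001 ≈ 841064.535 → 841065.
At 60 labels/s: frame 841065 → 03:53:37:45.

03:53:37:45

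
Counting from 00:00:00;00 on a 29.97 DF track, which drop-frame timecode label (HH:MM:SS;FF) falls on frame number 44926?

Ten DF minutes hold 17982 frames, so frame 44926 lies in block 2 (frames 35964–53945) with 8962 frames into that block.
The block's first minute is 1800 frames and the rest 1798 each; 8962 frames reaches minute 4, so 2 × 18 + 4 × 2 = 44 labels have been skipped so far.
Adding those back, label number 44926 + 44 = 44970 at 30 labels/s is 1499 s + 0 f = 0 h 24 min 59 s frame 0, i.e. 00:24:59;00.

00:24:59;00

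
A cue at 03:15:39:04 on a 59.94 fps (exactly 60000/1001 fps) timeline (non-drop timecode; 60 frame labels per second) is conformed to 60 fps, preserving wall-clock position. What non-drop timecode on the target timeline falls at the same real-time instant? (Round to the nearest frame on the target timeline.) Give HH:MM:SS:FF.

03:15:50:48

Source frame index: (3×3600 + 15×60 + 39) × 60 + 4 = 704344.
Real time: 704344 / (60000/1001) = 88131043/7500 s.
Target frame: (88131043/7500) × (60) = 88131043/125 ≈ 705048.344 → 705048.
At 60 labels/s: frame 705048 → 03:15:50:48.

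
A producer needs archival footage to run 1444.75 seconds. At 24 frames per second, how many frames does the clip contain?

34674 frames

Frames = 1444.75 × 24 = 34674.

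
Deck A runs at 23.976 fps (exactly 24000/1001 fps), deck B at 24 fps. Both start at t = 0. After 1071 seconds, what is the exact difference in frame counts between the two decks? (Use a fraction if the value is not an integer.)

3672/143 frames

A emits 24000/1001 × 1071 = 3672000/143 frames; B emits 24 × 1071 = 25704.
Difference = 3672/143 frames (≈ 25.6783); B is ahead of A.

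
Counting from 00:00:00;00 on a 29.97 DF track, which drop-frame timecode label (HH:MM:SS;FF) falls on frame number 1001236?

Ten DF minutes hold 17982 frames, so frame 1001236 lies in block 55 (frames 989010–1006991) with 12226 frames into that block.
The block's first minute is 1800 frames and the rest 1798 each; 12226 frames reaches minute 6, so 55 × 18 + 6 × 2 = 1002 labels have been skipped so far.
Adding those back, label number 1001236 + 1002 = 1002238 at 30 labels/s is 33407 s + 28 f = 9 h 16 min 47 s frame 28, i.e. 09:16:47;28.

09:16:47;28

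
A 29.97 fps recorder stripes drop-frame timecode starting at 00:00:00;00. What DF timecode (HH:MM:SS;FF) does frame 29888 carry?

00:16:37;08

Each 10-minute DF block holds 10 × 60 × 30 − 9 × 2 = 17982 frames. 29888 ÷ 17982 → 1 full block, remainder 11906.
Within the partial block the first minute is 1800 frames and each further minute 1798, so 6 further minute boundaries passed. Total skipped labels = 18 × 1 + 2 × 6 = 30.
Non-drop label index = 29888 + 30 = 29918; at 30 labels/s that is 00:16:37:08, i.e. DF 00:16:37;08.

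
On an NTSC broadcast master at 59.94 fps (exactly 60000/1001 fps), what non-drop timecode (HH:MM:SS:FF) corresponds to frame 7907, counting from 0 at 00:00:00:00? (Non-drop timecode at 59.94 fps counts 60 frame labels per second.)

00:02:11:47

7907 ÷ 60 = 131 full seconds, remainder 47 frames.
131 s = 0 h 2 min 11 s.
Timecode: 00:02:11:47.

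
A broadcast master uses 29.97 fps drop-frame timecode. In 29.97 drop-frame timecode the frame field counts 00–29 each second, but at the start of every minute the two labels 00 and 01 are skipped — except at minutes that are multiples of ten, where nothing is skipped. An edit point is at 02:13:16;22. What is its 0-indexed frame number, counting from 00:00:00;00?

Complete 10-minute blocks: 13, each 17982 frames → 233766.
Remaining 3 whole minutes in the current block: 1800 + 2 × 1798 = 5396 frames.
Within the current minute: 16 × 30 + 22 − 2 = 500 (labels ;00/;01 skipped at this minute). Total = 233766 + 5396 + 500 = 239662.

239662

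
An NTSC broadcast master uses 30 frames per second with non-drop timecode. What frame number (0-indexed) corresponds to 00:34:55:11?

frame 62861

Total seconds to the label: (0 × 3600 + 34 × 60 + 55) = 2095.
Frame index = 2095 × 30 + 11 = 62861.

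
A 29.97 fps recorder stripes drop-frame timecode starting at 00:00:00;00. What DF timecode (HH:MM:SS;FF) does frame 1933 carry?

00:01:04;15

Each 10-minute DF block holds 10 × 60 × 30 − 9 × 2 = 17982 frames. 1933 ÷ 17982 → 0 full blocks, remainder 1933.
Within the partial block the first minute is 1800 frames and each further minute 1798, so 1 further minute boundary passed. Total skipped labels = 18 × 0 + 2 × 1 = 2.
Non-drop label index = 1933 + 2 = 1935; at 30 labels/s that is 00:01:04:15, i.e. DF 00:01:04;15.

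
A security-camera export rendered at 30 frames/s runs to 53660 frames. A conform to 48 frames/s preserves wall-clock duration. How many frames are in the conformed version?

85856 frames

Frames at target rate = 53660 × (48) / (30) = 85856.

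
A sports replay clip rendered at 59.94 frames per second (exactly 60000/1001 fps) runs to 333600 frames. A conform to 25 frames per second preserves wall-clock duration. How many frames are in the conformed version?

Target frames = source frames × (target rate / source rate) = 333600 × (25)/(60000/1001) = 333600 × 1001/2400 = 139139.

139139 frames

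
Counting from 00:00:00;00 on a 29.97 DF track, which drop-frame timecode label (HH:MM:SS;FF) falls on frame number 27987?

Each 10-minute DF block holds 10 × 60 × 30 − 9 × 2 = 17982 frames. 27987 ÷ 17982 → 1 full block, remainder 10005.
Within the partial block the first minute is 1800 frames and each further minute 1798, so 5 further minute boundaries passed. Total skipped labels = 18 × 1 + 2 × 5 = 28.
Non-drop label index = 27987 + 28 = 28015; at 30 labels/s that is 00:15:33:25, i.e. DF 00:15:33;25.

00:15:33;25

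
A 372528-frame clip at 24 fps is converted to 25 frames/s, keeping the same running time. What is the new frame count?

Target frames = source frames × (target rate / source rate) = 372528 × (25)/(24) = 372528 × 25/24 = 388050.

388050 frames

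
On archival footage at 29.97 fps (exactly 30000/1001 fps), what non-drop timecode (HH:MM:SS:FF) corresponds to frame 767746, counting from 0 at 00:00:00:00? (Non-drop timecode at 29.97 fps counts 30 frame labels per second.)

07:06:31:16

767746 ÷ 30 = 25591 full seconds, remainder 16 frames.
25591 s = 7 h 6 min 31 s.
Timecode: 07:06:31:16.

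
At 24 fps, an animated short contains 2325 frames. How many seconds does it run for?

Running time = 2325 / (24) = 96.875 s.

96.875 seconds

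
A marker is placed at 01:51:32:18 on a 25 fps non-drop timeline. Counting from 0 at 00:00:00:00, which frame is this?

frame 167318

Total seconds to the label: (1 × 3600 + 51 × 60 + 32) = 6692.
Frame index = 6692 × 25 + 18 = 167318.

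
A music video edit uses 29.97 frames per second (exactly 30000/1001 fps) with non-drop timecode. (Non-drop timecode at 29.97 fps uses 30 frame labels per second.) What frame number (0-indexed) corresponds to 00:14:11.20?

Total seconds to the label: (0 × 3600 + 14 × 60 + 11) = 851.
Frame index = 851 × 30 + 20 = 25550.

25550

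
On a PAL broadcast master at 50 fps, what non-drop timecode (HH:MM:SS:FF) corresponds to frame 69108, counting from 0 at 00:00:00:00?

69108 ÷ 50 = 1382 full seconds, remainder 8 frames.
1382 s = 0 h 23 min 2 s.
Timecode: 00:23:02:08.

00:23:02:08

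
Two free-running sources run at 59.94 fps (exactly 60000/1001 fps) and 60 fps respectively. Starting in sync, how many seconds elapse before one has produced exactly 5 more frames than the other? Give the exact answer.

The gap grows by |60 − 60000/1001| = 60/1001 frames per second.
Time for a 5-frame gap: 5 ÷ (60/1001) = 1001/12 s.

1001/12 seconds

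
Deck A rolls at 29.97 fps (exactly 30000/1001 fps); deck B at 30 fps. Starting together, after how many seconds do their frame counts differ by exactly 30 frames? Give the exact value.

1001 seconds

The gap grows by |30 − 30000/1001| = 30/1001 frames per second.
Time for a 30-frame gap: 30 ÷ (30/1001) = 1001 s.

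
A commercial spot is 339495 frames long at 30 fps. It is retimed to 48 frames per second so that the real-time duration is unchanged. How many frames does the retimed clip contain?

Target frames = source frames × (target rate / source rate) = 339495 × (48)/(30) = 339495 × 8/5 = 543192.

543192 frames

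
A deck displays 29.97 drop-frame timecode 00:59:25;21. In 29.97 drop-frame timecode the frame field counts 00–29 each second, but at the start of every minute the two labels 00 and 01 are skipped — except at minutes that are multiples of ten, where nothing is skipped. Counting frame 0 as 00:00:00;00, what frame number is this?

106863

As if non-drop at 30 labels/s: (0 × 3600 + 59 × 60 + 25) × 30 + 21 = 106971.
Minute boundaries passed: 59; those not divisible by 10: 59 − 5 = 54; dropped labels = 2 × 54 = 108.
Actual frame index = 106971 − 108 = 106863.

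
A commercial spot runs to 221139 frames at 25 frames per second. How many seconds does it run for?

Running time = 221139 / (25) = 8845.56 s.

8845.56 seconds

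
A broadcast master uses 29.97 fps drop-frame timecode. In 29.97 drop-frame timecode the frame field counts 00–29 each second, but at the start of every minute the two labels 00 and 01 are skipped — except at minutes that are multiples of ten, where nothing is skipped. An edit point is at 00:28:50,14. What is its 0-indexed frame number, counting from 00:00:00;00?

51862

As if non-drop at 30 labels/s: (0 × 3600 + 28 × 60 + 50) × 30 + 14 = 51914.
Minute boundaries passed: 28; those not divisible by 10: 28 − 2 = 26; dropped labels = 2 × 26 = 52.
Actual frame index = 51914 − 52 = 51862.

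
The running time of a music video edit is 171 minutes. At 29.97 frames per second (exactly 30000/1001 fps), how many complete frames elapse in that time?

171 min = 10260 s.
Frames = 10260 × 30000/1001 = 307800000/1001 ≈ 307492.5075.
Complete frames: 307492.

307492 frames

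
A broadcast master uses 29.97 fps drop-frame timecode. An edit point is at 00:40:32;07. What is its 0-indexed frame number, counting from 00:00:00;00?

72895

As if non-drop at 30 labels/s: (0 × 3600 + 40 × 60 + 32) × 30 + 7 = 72967.
Minute boundaries passed: 40; those not divisible by 10: 40 − 4 = 36; dropped labels = 2 × 36 = 72.
Actual frame index = 72967 − 72 = 72895.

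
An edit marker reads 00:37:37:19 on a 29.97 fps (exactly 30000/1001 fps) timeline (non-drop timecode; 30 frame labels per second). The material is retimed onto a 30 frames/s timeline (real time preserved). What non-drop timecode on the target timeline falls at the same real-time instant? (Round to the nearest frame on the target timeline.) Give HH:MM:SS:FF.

Source frame index: (0×3600 + 37×60 + 37) × 30 + 19 = 67729.
Real time: 67729 / (30000/1001) = 67796729/30000 s.
Target frame: (67796729/30000) × (30) = 67796729/1000 ≈ 67796.729 → 67797.
At 30 labels/s: frame 67797 → 00:37:39:27.

00:37:39:27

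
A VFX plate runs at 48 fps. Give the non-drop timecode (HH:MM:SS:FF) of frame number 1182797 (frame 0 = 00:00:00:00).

1182797 ÷ 48 = 24641 full seconds, remainder 29 frames.
24641 s = 6 h 50 min 41 s.
Timecode: 06:50:41:29.

06:50:41:29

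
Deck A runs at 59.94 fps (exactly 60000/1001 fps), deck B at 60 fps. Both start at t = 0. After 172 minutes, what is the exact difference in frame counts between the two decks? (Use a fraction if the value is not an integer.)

172 min = 10320 s.
A emits 60000/1001 × 10320 = 619200000/1001 frames; B emits 60 × 10320 = 619200.
Difference = 619200/1001 frames (≈ 618.5814); B is ahead of A.

619200/1001 frames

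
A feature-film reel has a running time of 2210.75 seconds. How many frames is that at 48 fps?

106116 frames

Frames = 2210.75 × 48 = 106116.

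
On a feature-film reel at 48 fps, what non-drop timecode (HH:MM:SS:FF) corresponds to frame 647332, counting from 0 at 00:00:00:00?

03:44:46:04

647332 ÷ 48 = 13486 full seconds, remainder 4 frames.
13486 s = 3 h 44 min 46 s.
Timecode: 03:44:46:04.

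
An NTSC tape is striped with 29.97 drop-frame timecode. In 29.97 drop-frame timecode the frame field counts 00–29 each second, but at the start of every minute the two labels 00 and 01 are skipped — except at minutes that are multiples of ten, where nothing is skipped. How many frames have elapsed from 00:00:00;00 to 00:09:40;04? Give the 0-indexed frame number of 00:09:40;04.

Complete 10-minute blocks: 0, each 17982 frames → 0.
Remaining 9 whole minutes in the current block: 1800 + 8 × 1798 = 16184 frames.
Within the current minute: 40 × 30 + 4 − 2 = 1202 (labels ;00/;01 skipped at this minute). Total = 0 + 16184 + 1202 = 17386.

17386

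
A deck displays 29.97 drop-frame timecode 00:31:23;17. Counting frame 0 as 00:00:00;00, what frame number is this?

56451

Complete 10-minute blocks: 3, each 17982 frames → 53946.
Remaining 1 whole minute in the current block: 1800 + 0 × 1798 = 1800 frames.
Within the current minute: 23 × 30 + 17 − 2 = 705 (labels ;00/;01 skipped at this minute). Total = 53946 + 1800 + 705 = 56451.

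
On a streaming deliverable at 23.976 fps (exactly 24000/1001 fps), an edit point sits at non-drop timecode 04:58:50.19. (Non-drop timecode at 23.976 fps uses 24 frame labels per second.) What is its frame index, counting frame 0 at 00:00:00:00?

frame 430339

Total seconds to the label: (4 × 3600 + 58 × 60 + 50) = 17930.
Frame index = 17930 × 24 + 19 = 430339.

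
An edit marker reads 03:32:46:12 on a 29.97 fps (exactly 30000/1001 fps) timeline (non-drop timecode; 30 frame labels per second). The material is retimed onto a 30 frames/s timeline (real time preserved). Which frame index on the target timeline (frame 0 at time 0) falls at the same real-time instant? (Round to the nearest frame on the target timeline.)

Source frame index: (3×3600 + 32×60 + 46) × 30 + 12 = 382992.
Real time: 382992 / (30000/1001) = 7986979/625 s.
Target frame: (7986979/625) × (30) = 47921874/125 ≈ 383374.992 → 383375.

frame 383375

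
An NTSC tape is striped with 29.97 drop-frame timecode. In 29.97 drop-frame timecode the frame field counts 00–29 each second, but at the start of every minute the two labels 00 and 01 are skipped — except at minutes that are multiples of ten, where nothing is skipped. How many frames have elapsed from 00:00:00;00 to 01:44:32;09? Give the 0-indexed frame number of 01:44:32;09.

187981

As if non-drop at 30 labels/s: (1 × 3600 + 44 × 60 + 32) × 30 + 9 = 188169.
Minute boundaries passed: 104; those not divisible by 10: 104 − 10 = 94; dropped labels = 2 × 94 = 188.
Actual frame index = 188169 − 188 = 187981.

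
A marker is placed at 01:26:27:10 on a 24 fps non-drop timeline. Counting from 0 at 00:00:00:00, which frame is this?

frame 124498

Total seconds to the label: (1 × 3600 + 26 × 60 + 27) = 5187.
Frame index = 5187 × 24 + 10 = 124498.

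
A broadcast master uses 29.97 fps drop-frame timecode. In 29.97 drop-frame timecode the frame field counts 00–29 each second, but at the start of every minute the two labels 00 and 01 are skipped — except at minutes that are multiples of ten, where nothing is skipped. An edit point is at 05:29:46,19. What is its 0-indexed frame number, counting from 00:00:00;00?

As if non-drop at 30 labels/s: (5 × 3600 + 29 × 60 + 46) × 30 + 19 = 593599.
Minute boundaries passed: 329; those not divisible by 10: 329 − 32 = 297; dropped labels = 2 × 297 = 594.
Actual frame index = 593599 − 594 = 593005.

593005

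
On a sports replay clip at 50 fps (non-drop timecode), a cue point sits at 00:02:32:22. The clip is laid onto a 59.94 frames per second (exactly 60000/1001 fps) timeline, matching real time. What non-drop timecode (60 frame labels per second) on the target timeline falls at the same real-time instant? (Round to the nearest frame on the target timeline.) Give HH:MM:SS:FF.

00:02:32:17

Source frame index: (0×3600 + 2×60 + 32) × 50 + 22 = 7622.
Real time: 7622 / (50) = 3811/25 s.
Target frame: (3811/25) × (60000/1001) = 9146400/1001 ≈ 9137.263 → 9137.
At 60 labels/s: frame 9137 → 00:02:32:17.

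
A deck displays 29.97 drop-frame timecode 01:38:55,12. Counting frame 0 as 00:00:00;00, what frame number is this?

177884

Complete 10-minute blocks: 9, each 17982 frames → 161838.
Remaining 8 whole minutes in the current block: 1800 + 7 × 1798 = 14386 frames.
Within the current minute: 55 × 30 + 12 − 2 = 1660 (labels ;00/;01 skipped at this minute). Total = 161838 + 14386 + 1660 = 177884.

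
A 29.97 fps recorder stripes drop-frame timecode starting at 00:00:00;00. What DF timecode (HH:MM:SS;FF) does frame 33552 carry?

00:18:39;16

Ten DF minutes hold 17982 frames, so frame 33552 lies in block 1 (frames 17982–35963) with 15570 frames into that block.
The block's first minute is 1800 frames and the rest 1798 each; 15570 frames reaches minute 8, so 1 × 18 + 8 × 2 = 34 labels have been skipped so far.
Adding those back, label number 33552 + 34 = 33586 at 30 labels/s is 1119 s + 16 f = 0 h 18 min 39 s frame 16, i.e. 00:18:39;16.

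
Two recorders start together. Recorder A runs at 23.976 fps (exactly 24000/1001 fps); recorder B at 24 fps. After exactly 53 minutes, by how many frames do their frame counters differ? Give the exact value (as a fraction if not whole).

53 min = 3180 s.
A emits 24000/1001 × 3180 = 76320000/1001 frames; B emits 24 × 3180 = 76320.
Difference = 76320/1001 frames (≈ 76.2438); B is ahead of A.

76320/1001 frames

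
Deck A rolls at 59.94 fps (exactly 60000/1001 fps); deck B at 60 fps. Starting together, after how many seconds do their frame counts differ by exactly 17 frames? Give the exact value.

17017/60 seconds

The gap grows by |60 − 60000/1001| = 60/1001 frames per second.
Time for a 17-frame gap: 17 ÷ (60/1001) = 17017/60 s.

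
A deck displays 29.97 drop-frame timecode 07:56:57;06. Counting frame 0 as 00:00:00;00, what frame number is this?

As if non-drop at 30 labels/s: (7 × 3600 + 56 × 60 + 57) × 30 + 6 = 858516.
Minute boundaries passed: 476; those not divisible by 10: 476 − 47 = 429; dropped labels = 2 × 429 = 858.
Actual frame index = 858516 − 858 = 857658.

857658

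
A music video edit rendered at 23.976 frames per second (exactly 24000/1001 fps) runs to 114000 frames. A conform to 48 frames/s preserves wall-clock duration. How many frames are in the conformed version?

Target frames = source frames × (target rate / source rate) = 114000 × (48)/(24000/1001) = 114000 × 1001/500 = 228228.

228228 frames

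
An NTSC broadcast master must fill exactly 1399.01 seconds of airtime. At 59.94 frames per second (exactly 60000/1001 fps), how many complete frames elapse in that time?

83856 frames

Frames = 1399.01 × 60000/1001 = 83940600/1001 ≈ 83856.7433.
Complete frames: 83856.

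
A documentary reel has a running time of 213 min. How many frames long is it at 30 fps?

213 min = 12780 s.
Frames = 12780 × 30 = 383400.

383400 frames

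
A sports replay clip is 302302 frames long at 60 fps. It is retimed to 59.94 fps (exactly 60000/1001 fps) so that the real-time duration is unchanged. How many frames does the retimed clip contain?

Target frames = source frames × (target rate / source rate) = 302302 × (60000/1001)/(60) = 302302 × 1000/1001 = 302000.

302000 frames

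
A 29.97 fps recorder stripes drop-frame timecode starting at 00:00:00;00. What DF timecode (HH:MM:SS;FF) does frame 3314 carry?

Ten DF minutes hold 17982 frames, so frame 3314 lies in block 0 (frames 0–17981) with 3314 frames into that block.
The block's first minute is 1800 frames and the rest 1798 each; 3314 frames reaches minute 1, so 0 × 18 + 1 × 2 = 2 labels have been skipped so far.
Adding those back, label number 3314 + 2 = 3316 at 30 labels/s is 110 s + 16 f = 0 h 1 min 50 s frame 16, i.e. 00:01:50;16.

00:01:50;16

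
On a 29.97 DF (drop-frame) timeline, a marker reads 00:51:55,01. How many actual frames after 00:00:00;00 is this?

Complete 10-minute blocks: 5, each 17982 frames → 89910.
Remaining 1 whole minute in the current block: 1800 + 0 × 1798 = 1800 frames.
Within the current minute: 55 × 30 + 1 − 2 = 1649 (labels ;00/;01 skipped at this minute). Total = 89910 + 1800 + 1649 = 93359.

93359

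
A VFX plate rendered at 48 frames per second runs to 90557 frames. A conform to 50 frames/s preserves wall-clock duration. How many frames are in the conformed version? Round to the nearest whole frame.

94330 frames

Frames at target rate = 90557 × (50) / (48) = 2263925/24 ≈ 94330.208.
Nearest whole frame: 94330.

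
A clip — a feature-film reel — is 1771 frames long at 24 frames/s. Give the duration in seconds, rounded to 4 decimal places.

Running time = 1771 × 1/24 = 1771/24 s ≈ 73.7917 s.

73.7917 seconds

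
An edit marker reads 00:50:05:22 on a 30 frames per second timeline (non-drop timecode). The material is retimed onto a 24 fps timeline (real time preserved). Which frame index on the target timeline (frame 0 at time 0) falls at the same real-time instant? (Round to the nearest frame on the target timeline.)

frame 72138

Source frame index: (0×3600 + 50×60 + 5) × 30 + 22 = 90172.
Real time: 90172 / (30) = 45086/15 s.
Target frame: (45086/15) × (24) = 360688/5 ≈ 72137.600 → 72138.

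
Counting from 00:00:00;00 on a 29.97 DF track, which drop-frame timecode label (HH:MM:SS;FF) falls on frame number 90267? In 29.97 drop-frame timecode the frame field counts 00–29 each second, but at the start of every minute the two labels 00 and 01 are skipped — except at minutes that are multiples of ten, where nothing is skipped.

Each 10-minute DF block holds 10 × 60 × 30 − 9 × 2 = 17982 frames. 90267 ÷ 17982 → 5 full blocks, remainder 357.
Within the partial block the first minute is 1800 frames and each further minute 1798, so 0 further minute boundaries passed. Total skipped labels = 18 × 5 + 2 × 0 = 90.
Non-drop label index = 90267 + 90 = 90357; at 30 labels/s that is 00:50:11:27, i.e. DF 00:50:11;27.

00:50:11;27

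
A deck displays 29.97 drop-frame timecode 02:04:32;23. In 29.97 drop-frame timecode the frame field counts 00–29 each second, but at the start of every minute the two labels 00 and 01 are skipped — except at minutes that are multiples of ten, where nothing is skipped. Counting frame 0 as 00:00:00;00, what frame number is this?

223959

As if non-drop at 30 labels/s: (2 × 3600 + 4 × 60 + 32) × 30 + 23 = 224183.
Minute boundaries passed: 124; those not divisible by 10: 124 − 12 = 112; dropped labels = 2 × 112 = 224.
Actual frame index = 224183 − 224 = 223959.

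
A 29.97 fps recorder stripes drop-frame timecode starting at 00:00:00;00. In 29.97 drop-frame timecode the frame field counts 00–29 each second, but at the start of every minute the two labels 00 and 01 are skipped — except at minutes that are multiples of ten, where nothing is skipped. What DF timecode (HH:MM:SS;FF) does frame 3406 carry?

00:01:53;18

Each 10-minute DF block holds 10 × 60 × 30 − 9 × 2 = 17982 frames. 3406 ÷ 17982 → 0 full blocks, remainder 3406.
Within the partial block the first minute is 1800 frames and each further minute 1798, so 1 further minute boundary passed. Total skipped labels = 18 × 0 + 2 × 1 = 2.
Non-drop label index = 3406 + 2 = 3408; at 30 labels/s that is 00:01:53:18, i.e. DF 00:01:53;18.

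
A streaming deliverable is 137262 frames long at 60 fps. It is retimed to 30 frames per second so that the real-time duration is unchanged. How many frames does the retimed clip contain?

68631 frames

Target frames = source frames × (target rate / source rate) = 137262 × (30)/(60) = 137262 × 1/2 = 68631.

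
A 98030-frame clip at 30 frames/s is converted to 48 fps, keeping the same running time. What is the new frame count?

Target frames = source frames × (target rate / source rate) = 98030 × (48)/(30) = 98030 × 8/5 = 156848.

156848 frames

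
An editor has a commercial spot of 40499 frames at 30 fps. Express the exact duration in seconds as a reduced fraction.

40499/30 seconds

Running time = 40499 ÷ (30) = 40499 × 1/30 = 40499/30 s.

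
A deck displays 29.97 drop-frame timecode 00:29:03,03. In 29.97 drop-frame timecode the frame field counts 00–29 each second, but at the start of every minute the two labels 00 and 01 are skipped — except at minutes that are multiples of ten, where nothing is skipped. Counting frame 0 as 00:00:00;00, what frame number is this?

Complete 10-minute blocks: 2, each 17982 frames → 35964.
Remaining 9 whole minutes in the current block: 1800 + 8 × 1798 = 16184 frames.
Within the current minute: 3 × 30 + 3 − 2 = 91 (labels ;00/;01 skipped at this minute). Total = 35964 + 16184 + 91 = 52239.

52239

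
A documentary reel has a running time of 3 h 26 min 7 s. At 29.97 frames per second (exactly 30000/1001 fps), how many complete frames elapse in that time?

370639 frames

3 h 26 min 7 s = 12367 s.
Frames = 12367 × 30000/1001 = 371010000/1001 ≈ 370639.3606.
Complete frames: 370639.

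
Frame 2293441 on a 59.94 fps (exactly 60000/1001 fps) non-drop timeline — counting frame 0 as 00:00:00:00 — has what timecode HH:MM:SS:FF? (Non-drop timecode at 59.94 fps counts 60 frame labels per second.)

10:37:04:01

2293441 ÷ 60 = 38224 full seconds, remainder 1 frame.
38224 s = 10 h 37 min 4 s.
Timecode: 10:37:04:01.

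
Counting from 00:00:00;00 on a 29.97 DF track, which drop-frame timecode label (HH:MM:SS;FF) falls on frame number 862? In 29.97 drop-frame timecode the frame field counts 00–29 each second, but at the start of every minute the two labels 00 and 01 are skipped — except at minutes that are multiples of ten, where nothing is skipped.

Each 10-minute DF block holds 10 × 60 × 30 − 9 × 2 = 17982 frames. 862 ÷ 17982 → 0 full blocks, remainder 862.
Within the partial block the first minute is 1800 frames and each further minute 1798, so 0 further minute boundaries passed. Total skipped labels = 18 × 0 + 2 × 0 = 0.
Non-drop label index = 862 + 0 = 862; at 30 labels/s that is 00:00:28:22, i.e. DF 00:00:28;22.

00:00:28;22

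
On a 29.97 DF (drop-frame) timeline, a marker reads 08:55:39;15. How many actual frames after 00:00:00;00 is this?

Complete 10-minute blocks: 53, each 17982 frames → 953046.
Remaining 5 whole minutes in the current block: 1800 + 4 × 1798 = 8992 frames.
Within the current minute: 39 × 30 + 15 − 2 = 1183 (labels ;00/;01 skipped at this minute). Total = 953046 + 8992 + 1183 = 963221.

963221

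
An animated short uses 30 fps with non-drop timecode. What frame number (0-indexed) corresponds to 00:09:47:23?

Total seconds to the label: (0 × 3600 + 9 × 60 + 47) = 587.
Frame index = 587 × 30 + 23 = 17633.

17633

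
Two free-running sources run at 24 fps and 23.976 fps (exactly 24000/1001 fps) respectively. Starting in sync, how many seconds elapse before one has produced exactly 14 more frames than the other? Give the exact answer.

7007/12 seconds

The gap grows by |24000/1001 − 24| = 24/1001 frames per second.
Time for a 14-frame gap: 14 ÷ (24/1001) = 7007/12 s.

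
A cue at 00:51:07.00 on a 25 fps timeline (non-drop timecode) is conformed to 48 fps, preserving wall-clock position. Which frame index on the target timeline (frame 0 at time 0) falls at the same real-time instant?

Source frame index: (0×3600 + 51×60 + 7) × 25 + 0 = 76675.
Real time: 76675 / (25) = 3067 s.
Target frame: (3067) × (48) = 147216.

frame 147216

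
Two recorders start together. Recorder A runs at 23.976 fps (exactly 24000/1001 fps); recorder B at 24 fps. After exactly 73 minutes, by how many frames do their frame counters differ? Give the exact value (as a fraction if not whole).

105120/1001 frames

73 min = 4380 s.
A emits 24000/1001 × 4380 = 105120000/1001 frames; B emits 24 × 4380 = 105120.
Difference = 105120/1001 frames (≈ 105.0150); B is ahead of A.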